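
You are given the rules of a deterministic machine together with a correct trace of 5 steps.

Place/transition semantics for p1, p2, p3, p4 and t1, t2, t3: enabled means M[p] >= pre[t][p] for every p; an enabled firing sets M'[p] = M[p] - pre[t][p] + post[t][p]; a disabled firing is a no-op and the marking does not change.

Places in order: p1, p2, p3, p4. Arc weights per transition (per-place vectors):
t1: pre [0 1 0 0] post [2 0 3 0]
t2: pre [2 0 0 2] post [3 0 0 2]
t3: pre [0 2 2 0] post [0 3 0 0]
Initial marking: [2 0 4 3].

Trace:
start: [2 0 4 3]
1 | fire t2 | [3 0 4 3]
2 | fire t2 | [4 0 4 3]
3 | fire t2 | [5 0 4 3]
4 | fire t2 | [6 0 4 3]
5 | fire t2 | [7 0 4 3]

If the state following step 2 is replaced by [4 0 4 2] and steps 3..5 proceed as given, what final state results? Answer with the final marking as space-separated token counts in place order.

7 0 4 2

state after step 2 := [4 0 4 2]
3 | fire t2 | [5 0 4 2]
4 | fire t2 | [6 0 4 2]
5 | fire t2 | [7 0 4 2]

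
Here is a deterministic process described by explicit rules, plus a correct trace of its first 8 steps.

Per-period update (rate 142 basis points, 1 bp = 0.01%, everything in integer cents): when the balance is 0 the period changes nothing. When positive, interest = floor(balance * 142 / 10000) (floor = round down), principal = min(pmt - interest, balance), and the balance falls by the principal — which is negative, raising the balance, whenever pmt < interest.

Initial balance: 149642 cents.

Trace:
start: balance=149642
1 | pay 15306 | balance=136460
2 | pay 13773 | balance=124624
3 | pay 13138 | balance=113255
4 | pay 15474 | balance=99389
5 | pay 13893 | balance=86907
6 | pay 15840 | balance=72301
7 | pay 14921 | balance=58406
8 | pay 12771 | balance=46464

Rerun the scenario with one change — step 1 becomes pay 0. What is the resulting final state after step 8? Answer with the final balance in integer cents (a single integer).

63358

(re-executing from step 1 with the substitution; state before step 1: balance=149642)
1 | pay 0 | balance=151766
2 | pay 13773 | balance=140148
3 | pay 13138 | balance=129000
4 | pay 15474 | balance=115357
5 | pay 13893 | balance=103102
6 | pay 15840 | balance=88726
7 | pay 14921 | balance=75064
8 | pay 12771 | balance=63358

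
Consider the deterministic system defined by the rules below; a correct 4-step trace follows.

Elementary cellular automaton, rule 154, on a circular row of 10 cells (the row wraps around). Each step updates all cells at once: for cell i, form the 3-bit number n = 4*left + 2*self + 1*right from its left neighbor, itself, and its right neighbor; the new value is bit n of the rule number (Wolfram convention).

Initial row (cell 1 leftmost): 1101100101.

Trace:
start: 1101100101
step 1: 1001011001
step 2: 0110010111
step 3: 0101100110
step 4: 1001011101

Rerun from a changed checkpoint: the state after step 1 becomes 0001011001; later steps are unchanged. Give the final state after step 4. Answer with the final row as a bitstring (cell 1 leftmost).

0011011010

state after step 1 := 0001011001
step 2: 1010010110
step 3: 0001100100
step 4: 0011011010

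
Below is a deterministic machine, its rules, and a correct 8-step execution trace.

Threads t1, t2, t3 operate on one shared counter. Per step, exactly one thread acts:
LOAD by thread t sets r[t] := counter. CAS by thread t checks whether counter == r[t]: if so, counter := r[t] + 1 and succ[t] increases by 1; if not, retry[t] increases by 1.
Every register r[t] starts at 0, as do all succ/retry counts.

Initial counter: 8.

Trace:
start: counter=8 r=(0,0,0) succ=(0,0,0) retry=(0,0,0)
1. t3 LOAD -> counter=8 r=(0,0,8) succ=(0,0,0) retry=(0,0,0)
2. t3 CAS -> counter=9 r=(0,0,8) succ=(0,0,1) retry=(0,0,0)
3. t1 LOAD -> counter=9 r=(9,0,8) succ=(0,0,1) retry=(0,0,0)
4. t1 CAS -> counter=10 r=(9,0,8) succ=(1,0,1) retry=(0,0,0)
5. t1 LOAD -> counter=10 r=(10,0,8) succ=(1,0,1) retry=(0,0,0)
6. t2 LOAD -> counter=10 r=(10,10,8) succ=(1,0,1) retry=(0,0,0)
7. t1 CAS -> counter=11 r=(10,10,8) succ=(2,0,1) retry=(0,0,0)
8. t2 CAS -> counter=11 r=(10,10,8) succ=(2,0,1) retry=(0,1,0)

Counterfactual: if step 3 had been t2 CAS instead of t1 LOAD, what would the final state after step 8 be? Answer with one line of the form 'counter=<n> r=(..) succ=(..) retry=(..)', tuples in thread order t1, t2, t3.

counter=10 r=(9,9,8) succ=(1,0,1) retry=(1,2,0)

(re-executing from step 3 with the substitution; state before step 3: counter=9 r=(0,0,8) succ=(0,0,1) retry=(0,0,0))
3. t2 CAS -> counter=9 r=(0,0,8) succ=(0,0,1) retry=(0,1,0)
4. t1 CAS -> counter=9 r=(0,0,8) succ=(0,0,1) retry=(1,1,0)
5. t1 LOAD -> counter=9 r=(9,0,8) succ=(0,0,1) retry=(1,1,0)
6. t2 LOAD -> counter=9 r=(9,9,8) succ=(0,0,1) retry=(1,1,0)
7. t1 CAS -> counter=10 r=(9,9,8) succ=(1,0,1) retry=(1,1,0)
8. t2 CAS -> counter=10 r=(9,9,8) succ=(1,0,1) retry=(1,2,0)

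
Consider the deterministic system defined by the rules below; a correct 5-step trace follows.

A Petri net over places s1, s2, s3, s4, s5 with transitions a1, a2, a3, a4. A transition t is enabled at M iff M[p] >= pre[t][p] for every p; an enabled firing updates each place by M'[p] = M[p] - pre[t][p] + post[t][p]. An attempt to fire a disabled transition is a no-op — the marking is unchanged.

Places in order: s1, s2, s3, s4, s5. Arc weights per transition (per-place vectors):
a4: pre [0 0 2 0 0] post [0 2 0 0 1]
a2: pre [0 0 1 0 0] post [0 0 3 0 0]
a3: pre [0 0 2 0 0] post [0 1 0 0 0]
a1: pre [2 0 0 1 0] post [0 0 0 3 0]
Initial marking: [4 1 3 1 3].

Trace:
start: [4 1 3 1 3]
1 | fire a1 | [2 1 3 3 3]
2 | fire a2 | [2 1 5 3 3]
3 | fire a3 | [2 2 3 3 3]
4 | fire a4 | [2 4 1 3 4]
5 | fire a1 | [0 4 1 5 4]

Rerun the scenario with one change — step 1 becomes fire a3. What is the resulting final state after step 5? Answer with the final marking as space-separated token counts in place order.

(re-executing from step 1 with the substitution; state before step 1: [4 1 3 1 3])
1 | fire a3 | [4 2 1 1 3]
2 | fire a2 | [4 2 3 1 3]
3 | fire a3 | [4 3 1 1 3]
4 | fire a4 | [4 3 1 1 3]
5 | fire a1 | [2 3 1 3 3]

2 3 1 3 3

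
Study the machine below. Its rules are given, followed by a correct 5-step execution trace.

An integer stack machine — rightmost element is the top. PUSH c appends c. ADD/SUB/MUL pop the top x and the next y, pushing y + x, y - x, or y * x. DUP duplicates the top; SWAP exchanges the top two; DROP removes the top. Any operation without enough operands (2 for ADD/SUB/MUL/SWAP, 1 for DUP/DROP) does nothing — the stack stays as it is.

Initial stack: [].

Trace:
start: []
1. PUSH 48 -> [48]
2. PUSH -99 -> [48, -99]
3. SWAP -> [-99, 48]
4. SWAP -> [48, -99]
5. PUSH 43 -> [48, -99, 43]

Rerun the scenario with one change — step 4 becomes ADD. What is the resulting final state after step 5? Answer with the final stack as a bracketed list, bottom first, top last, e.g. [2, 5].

(re-executing from step 4 with the substitution; state before step 4: [-99, 48])
4. ADD -> [-51]
5. PUSH 43 -> [-51, 43]

[-51, 43]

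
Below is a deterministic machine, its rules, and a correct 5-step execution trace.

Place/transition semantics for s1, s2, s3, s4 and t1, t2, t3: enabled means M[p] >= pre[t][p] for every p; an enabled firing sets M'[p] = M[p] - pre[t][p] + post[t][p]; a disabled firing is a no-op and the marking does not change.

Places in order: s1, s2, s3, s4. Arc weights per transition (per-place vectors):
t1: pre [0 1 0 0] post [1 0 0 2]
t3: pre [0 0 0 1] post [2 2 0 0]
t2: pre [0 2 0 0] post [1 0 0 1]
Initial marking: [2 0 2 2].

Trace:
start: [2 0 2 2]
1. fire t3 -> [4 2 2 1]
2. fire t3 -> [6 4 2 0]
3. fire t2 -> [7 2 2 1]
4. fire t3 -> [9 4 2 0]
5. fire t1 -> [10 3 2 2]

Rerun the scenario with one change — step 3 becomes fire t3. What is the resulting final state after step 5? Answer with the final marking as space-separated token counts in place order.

(re-executing from step 3 with the substitution; state before step 3: [6 4 2 0])
3. fire t3 -> [6 4 2 0]
4. fire t3 -> [6 4 2 0]
5. fire t1 -> [7 3 2 2]

7 3 2 2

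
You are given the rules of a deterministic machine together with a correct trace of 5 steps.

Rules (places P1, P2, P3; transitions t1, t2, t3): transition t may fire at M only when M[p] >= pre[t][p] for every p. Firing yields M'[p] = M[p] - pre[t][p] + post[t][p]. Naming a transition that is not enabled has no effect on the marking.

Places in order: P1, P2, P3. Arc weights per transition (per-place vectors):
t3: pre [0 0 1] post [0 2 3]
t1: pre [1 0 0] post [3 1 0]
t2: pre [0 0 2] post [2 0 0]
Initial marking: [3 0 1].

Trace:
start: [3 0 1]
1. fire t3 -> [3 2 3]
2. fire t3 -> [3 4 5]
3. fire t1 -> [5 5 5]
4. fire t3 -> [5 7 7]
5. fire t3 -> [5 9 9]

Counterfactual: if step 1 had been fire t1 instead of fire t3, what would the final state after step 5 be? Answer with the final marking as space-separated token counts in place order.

(re-executing from step 1 with the substitution; state before step 1: [3 0 1])
1. fire t1 -> [5 1 1]
2. fire t3 -> [5 3 3]
3. fire t1 -> [7 4 3]
4. fire t3 -> [7 6 5]
5. fire t3 -> [7 8 7]

7 8 7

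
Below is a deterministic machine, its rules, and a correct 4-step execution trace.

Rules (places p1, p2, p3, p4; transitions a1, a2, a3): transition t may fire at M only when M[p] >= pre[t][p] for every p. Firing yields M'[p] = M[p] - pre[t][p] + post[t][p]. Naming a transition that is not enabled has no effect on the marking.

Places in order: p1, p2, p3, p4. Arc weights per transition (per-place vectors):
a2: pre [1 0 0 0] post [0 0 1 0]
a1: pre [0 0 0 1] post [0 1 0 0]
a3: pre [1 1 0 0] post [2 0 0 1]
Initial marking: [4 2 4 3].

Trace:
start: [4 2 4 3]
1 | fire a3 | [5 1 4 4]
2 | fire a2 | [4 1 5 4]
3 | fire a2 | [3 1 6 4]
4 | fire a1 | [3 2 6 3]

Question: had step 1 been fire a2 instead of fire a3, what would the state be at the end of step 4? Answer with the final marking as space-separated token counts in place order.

1 3 7 2

(re-executing from step 1 with the substitution; state before step 1: [4 2 4 3])
1 | fire a2 | [3 2 5 3]
2 | fire a2 | [2 2 6 3]
3 | fire a2 | [1 2 7 3]
4 | fire a1 | [1 3 7 2]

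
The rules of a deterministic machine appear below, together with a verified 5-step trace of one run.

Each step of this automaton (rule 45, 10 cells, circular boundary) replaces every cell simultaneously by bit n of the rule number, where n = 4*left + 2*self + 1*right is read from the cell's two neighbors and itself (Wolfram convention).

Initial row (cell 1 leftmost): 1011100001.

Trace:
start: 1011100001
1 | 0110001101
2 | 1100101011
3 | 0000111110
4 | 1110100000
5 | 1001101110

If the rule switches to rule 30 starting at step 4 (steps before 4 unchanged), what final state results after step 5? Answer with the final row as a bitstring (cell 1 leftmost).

(re-executing steps 4..5 under rule 30; state before step 4: 0000111110)
4 | 0001100001
5 | 1011010011

1011010011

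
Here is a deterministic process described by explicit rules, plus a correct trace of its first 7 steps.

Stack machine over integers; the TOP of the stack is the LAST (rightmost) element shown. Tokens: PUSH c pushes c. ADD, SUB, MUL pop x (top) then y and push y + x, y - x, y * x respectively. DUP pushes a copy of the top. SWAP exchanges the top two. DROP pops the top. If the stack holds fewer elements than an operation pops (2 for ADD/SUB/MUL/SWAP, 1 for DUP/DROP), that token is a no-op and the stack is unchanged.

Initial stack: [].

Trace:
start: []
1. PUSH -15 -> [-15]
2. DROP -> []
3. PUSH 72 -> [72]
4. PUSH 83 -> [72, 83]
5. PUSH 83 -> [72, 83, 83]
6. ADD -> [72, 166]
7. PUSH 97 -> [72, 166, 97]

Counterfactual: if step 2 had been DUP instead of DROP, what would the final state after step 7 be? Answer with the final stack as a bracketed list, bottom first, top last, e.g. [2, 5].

[-15, -15, 72, 166, 97]

(re-executing from step 2 with the substitution; state before step 2: [-15])
2. DUP -> [-15, -15]
3. PUSH 72 -> [-15, -15, 72]
4. PUSH 83 -> [-15, -15, 72, 83]
5. PUSH 83 -> [-15, -15, 72, 83, 83]
6. ADD -> [-15, -15, 72, 166]
7. PUSH 97 -> [-15, -15, 72, 166, 97]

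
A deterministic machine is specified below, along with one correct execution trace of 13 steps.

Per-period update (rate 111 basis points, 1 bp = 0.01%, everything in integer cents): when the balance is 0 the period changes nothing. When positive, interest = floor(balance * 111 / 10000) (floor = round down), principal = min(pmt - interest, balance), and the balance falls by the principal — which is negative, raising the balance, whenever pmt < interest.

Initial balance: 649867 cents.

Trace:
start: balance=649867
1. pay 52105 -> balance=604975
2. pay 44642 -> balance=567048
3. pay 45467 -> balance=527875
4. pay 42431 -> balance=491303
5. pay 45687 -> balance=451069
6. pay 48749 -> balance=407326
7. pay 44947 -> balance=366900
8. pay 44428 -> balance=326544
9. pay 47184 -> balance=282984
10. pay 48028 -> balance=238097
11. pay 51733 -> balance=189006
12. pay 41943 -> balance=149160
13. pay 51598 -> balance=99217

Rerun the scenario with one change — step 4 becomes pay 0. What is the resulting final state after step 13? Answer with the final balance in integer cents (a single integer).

(re-executing from step 4 with the substitution; state before step 4: balance=527875)
4. pay 0 -> balance=533734
5. pay 45687 -> balance=493971
6. pay 48749 -> balance=450705
7. pay 44947 -> balance=410760
8. pay 44428 -> balance=370891
9. pay 47184 -> balance=327823
10. pay 48028 -> balance=283433
11. pay 51733 -> balance=234846
12. pay 41943 -> balance=195509
13. pay 51598 -> balance=146081

146081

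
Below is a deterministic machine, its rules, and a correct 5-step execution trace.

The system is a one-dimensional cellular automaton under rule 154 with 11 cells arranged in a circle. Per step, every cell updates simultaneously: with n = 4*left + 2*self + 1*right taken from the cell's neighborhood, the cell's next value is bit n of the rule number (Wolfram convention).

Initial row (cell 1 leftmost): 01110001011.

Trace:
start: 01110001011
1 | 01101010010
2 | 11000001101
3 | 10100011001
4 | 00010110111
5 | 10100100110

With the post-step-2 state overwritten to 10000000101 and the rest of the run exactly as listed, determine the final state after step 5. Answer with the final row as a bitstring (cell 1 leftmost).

01010100101

state after step 2 := 10000000101
3 | 01000001001
4 | 00100010110
5 | 01010100101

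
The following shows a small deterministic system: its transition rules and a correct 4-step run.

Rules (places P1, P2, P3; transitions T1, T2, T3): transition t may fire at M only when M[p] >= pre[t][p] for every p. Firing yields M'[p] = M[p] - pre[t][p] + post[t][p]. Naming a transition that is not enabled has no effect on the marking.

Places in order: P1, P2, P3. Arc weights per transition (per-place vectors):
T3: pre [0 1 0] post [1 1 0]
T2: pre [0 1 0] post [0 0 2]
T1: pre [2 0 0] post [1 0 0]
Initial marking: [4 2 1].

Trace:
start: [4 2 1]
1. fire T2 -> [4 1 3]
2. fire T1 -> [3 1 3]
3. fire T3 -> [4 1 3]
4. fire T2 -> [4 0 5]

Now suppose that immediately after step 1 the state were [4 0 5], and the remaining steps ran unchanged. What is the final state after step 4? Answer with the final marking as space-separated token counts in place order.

3 0 5

state after step 1 := [4 0 5]
2. fire T1 -> [3 0 5]
3. fire T3 -> [3 0 5]
4. fire T2 -> [3 0 5]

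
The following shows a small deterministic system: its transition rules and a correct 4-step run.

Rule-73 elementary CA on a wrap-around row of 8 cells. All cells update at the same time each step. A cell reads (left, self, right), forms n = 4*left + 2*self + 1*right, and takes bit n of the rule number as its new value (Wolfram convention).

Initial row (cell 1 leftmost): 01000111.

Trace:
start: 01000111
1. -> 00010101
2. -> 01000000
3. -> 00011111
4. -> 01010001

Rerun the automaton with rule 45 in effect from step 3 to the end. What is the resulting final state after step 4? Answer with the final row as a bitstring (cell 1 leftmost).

(re-executing steps 3..4 under rule 45; state before step 3: 01000000)
3. -> 01011111
4. -> 11110000

11110000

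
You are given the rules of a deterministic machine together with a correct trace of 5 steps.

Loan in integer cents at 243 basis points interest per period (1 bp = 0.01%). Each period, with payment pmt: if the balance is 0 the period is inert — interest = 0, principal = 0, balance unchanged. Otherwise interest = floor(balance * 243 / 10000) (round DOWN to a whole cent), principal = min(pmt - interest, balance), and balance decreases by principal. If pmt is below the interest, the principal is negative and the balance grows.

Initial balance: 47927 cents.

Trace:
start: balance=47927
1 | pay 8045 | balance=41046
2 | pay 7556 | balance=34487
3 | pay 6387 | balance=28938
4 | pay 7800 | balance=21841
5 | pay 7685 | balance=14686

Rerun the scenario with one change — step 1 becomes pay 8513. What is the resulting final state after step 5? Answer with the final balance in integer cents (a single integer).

(re-executing from step 1 with the substitution; state before step 1: balance=47927)
1 | pay 8513 | balance=40578
2 | pay 7556 | balance=34008
3 | pay 6387 | balance=28447
4 | pay 7800 | balance=21338
5 | pay 7685 | balance=14171

14171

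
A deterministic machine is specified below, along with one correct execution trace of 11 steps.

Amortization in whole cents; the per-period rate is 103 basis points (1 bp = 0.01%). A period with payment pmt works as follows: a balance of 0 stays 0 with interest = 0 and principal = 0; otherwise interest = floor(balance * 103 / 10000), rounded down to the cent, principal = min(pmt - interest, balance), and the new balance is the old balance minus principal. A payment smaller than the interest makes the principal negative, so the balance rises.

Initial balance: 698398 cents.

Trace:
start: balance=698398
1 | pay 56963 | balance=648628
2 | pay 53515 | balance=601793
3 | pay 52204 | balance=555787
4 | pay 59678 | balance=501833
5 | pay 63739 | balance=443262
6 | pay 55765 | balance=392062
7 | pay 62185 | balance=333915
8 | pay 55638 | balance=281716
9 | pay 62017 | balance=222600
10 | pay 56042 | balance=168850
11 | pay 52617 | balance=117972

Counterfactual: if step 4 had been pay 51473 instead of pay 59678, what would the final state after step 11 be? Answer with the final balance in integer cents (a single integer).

126787

(re-executing from step 4 with the substitution; state before step 4: balance=555787)
4 | pay 51473 | balance=510038
5 | pay 63739 | balance=451552
6 | pay 55765 | balance=400437
7 | pay 62185 | balance=342376
8 | pay 55638 | balance=290264
9 | pay 62017 | balance=231236
10 | pay 56042 | balance=177575
11 | pay 52617 | balance=126787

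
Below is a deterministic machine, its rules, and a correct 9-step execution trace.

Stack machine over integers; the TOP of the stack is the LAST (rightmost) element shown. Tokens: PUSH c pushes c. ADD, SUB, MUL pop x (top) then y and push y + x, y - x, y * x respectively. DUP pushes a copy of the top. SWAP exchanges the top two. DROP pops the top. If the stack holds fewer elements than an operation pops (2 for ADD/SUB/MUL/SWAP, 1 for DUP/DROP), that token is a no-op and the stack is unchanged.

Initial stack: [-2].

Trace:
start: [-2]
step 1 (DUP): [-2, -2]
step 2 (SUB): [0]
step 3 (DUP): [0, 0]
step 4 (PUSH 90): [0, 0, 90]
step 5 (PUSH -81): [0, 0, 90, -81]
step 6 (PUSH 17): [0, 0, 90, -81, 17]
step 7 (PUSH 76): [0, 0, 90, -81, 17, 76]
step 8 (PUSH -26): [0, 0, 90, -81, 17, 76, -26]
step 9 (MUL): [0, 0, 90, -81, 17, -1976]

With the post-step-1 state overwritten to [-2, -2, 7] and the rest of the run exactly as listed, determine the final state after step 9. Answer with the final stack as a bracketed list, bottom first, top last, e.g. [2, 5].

[-2, -9, -9, 90, -81, 17, -1976]

state after step 1 := [-2, -2, 7]
step 2 (SUB): [-2, -9]
step 3 (DUP): [-2, -9, -9]
step 4 (PUSH 90): [-2, -9, -9, 90]
step 5 (PUSH -81): [-2, -9, -9, 90, -81]
step 6 (PUSH 17): [-2, -9, -9, 90, -81, 17]
step 7 (PUSH 76): [-2, -9, -9, 90, -81, 17, 76]
step 8 (PUSH -26): [-2, -9, -9, 90, -81, 17, 76, -26]
step 9 (MUL): [-2, -9, -9, 90, -81, 17, -1976]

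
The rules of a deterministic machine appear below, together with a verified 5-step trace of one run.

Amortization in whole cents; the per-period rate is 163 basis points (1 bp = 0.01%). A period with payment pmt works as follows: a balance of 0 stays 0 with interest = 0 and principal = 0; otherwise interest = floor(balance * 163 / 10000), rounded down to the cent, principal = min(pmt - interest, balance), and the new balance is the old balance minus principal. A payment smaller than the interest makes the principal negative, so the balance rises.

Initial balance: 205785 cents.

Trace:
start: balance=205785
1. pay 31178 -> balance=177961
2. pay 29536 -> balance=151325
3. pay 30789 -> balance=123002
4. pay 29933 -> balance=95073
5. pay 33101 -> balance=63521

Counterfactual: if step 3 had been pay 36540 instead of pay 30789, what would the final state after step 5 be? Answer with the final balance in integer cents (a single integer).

(re-executing from step 3 with the substitution; state before step 3: balance=151325)
3. pay 36540 -> balance=117251
4. pay 29933 -> balance=89229
5. pay 33101 -> balance=57582

57582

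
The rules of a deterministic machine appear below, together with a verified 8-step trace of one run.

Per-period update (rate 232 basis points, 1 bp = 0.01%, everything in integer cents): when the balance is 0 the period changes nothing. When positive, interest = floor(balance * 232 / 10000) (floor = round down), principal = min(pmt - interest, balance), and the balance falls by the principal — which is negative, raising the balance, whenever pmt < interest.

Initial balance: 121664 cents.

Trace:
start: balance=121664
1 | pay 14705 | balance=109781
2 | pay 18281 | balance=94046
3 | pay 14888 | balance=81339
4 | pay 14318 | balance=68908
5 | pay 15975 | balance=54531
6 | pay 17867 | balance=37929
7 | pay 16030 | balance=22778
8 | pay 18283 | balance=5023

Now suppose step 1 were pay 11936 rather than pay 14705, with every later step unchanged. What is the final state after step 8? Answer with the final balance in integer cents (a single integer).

(re-executing from step 1 with the substitution; state before step 1: balance=121664)
1 | pay 11936 | balance=112550
2 | pay 18281 | balance=96880
3 | pay 14888 | balance=84239
4 | pay 14318 | balance=71875
5 | pay 15975 | balance=57567
6 | pay 17867 | balance=41035
7 | pay 16030 | balance=25957
8 | pay 18283 | balance=8276

8276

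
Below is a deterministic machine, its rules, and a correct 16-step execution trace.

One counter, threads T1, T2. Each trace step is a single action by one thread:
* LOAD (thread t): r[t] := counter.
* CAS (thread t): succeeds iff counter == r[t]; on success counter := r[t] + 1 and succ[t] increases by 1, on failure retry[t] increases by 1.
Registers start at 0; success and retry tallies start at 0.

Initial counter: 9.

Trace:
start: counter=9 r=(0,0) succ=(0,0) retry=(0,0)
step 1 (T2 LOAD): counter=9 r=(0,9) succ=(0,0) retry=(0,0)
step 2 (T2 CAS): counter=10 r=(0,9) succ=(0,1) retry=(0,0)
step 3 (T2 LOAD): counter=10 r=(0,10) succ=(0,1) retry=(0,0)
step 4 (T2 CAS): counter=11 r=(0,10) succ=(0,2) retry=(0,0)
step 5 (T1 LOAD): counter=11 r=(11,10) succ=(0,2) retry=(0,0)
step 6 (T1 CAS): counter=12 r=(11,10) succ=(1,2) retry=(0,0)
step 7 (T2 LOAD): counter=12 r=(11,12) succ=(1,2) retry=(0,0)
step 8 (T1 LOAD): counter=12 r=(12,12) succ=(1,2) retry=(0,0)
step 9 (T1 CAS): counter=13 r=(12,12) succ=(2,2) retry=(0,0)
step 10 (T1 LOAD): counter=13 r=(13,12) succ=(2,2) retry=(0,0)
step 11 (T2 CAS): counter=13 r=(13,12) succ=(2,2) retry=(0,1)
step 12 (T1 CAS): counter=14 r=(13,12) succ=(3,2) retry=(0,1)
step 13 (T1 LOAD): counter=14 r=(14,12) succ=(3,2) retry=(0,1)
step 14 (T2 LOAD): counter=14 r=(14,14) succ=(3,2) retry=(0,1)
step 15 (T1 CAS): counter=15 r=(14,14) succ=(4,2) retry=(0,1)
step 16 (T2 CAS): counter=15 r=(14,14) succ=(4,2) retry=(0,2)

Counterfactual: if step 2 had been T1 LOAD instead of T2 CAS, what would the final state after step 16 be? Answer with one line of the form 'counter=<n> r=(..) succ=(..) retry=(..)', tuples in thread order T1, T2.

counter=14 r=(13,13) succ=(4,1) retry=(0,2)

(re-executing from step 2 with the substitution; state before step 2: counter=9 r=(0,9) succ=(0,0) retry=(0,0))
step 2 (T1 LOAD): counter=9 r=(9,9) succ=(0,0) retry=(0,0)
step 3 (T2 LOAD): counter=9 r=(9,9) succ=(0,0) retry=(0,0)
step 4 (T2 CAS): counter=10 r=(9,9) succ=(0,1) retry=(0,0)
step 5 (T1 LOAD): counter=10 r=(10,9) succ=(0,1) retry=(0,0)
step 6 (T1 CAS): counter=11 r=(10,9) succ=(1,1) retry=(0,0)
step 7 (T2 LOAD): counter=11 r=(10,11) succ=(1,1) retry=(0,0)
step 8 (T1 LOAD): counter=11 r=(11,11) succ=(1,1) retry=(0,0)
step 9 (T1 CAS): counter=12 r=(11,11) succ=(2,1) retry=(0,0)
step 10 (T1 LOAD): counter=12 r=(12,11) succ=(2,1) retry=(0,0)
step 11 (T2 CAS): counter=12 r=(12,11) succ=(2,1) retry=(0,1)
step 12 (T1 CAS): counter=13 r=(12,11) succ=(3,1) retry=(0,1)
step 13 (T1 LOAD): counter=13 r=(13,11) succ=(3,1) retry=(0,1)
step 14 (T2 LOAD): counter=13 r=(13,13) succ=(3,1) retry=(0,1)
step 15 (T1 CAS): counter=14 r=(13,13) succ=(4,1) retry=(0,1)
step 16 (T2 CAS): counter=14 r=(13,13) succ=(4,1) retry=(0,2)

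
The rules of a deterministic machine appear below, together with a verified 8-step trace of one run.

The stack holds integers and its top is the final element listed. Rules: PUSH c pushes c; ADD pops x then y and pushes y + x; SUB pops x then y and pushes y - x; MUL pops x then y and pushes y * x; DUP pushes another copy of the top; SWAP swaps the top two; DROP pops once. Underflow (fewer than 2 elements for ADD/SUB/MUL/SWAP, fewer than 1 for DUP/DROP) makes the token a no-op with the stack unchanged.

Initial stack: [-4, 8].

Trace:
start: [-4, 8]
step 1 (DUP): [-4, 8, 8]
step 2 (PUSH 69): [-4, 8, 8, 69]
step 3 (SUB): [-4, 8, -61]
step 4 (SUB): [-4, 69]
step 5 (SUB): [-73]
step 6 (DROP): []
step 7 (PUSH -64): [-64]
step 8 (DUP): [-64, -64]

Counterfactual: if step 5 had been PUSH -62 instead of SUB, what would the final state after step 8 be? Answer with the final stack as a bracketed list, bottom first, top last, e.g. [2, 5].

[-4, 69, -64, -64]

(re-executing from step 5 with the substitution; state before step 5: [-4, 69])
step 5 (PUSH -62): [-4, 69, -62]
step 6 (DROP): [-4, 69]
step 7 (PUSH -64): [-4, 69, -64]
step 8 (DUP): [-4, 69, -64, -64]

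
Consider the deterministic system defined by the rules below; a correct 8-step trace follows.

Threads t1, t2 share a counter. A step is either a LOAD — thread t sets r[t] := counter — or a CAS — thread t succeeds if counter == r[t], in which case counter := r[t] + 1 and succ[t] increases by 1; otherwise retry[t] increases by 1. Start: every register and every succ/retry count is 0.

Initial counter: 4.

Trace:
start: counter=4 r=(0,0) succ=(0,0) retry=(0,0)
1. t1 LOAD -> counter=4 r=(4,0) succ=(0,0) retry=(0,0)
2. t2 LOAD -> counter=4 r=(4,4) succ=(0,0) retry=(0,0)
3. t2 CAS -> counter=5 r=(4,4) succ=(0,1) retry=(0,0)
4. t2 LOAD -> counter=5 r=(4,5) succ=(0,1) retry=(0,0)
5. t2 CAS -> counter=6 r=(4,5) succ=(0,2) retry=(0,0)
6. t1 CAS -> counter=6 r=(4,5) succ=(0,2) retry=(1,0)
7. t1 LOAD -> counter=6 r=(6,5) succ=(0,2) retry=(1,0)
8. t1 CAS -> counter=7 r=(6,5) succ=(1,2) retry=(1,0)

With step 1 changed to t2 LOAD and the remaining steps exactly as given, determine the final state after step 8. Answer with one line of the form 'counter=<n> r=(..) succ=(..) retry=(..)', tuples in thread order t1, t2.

counter=7 r=(6,5) succ=(1,2) retry=(1,0)

(re-executing from step 1 with the substitution; state before step 1: counter=4 r=(0,0) succ=(0,0) retry=(0,0))
1. t2 LOAD -> counter=4 r=(0,4) succ=(0,0) retry=(0,0)
2. t2 LOAD -> counter=4 r=(0,4) succ=(0,0) retry=(0,0)
3. t2 CAS -> counter=5 r=(0,4) succ=(0,1) retry=(0,0)
4. t2 LOAD -> counter=5 r=(0,5) succ=(0,1) retry=(0,0)
5. t2 CAS -> counter=6 r=(0,5) succ=(0,2) retry=(0,0)
6. t1 CAS -> counter=6 r=(0,5) succ=(0,2) retry=(1,0)
7. t1 LOAD -> counter=6 r=(6,5) succ=(0,2) retry=(1,0)
8. t1 CAS -> counter=7 r=(6,5) succ=(1,2) retry=(1,0)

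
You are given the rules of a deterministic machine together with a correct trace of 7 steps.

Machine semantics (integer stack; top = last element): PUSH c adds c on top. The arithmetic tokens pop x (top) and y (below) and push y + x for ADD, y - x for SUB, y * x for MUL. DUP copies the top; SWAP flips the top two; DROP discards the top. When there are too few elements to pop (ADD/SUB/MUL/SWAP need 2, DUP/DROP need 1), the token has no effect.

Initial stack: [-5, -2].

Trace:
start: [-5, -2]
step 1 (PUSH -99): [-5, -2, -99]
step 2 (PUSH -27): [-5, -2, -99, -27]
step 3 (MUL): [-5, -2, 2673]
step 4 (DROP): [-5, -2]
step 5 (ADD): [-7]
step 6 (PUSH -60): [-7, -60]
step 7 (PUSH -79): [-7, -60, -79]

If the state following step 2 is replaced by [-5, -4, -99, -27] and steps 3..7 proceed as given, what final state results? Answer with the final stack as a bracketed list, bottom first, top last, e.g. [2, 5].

[-9, -60, -79]

state after step 2 := [-5, -4, -99, -27]
step 3 (MUL): [-5, -4, 2673]
step 4 (DROP): [-5, -4]
step 5 (ADD): [-9]
step 6 (PUSH -60): [-9, -60]
step 7 (PUSH -79): [-9, -60, -79]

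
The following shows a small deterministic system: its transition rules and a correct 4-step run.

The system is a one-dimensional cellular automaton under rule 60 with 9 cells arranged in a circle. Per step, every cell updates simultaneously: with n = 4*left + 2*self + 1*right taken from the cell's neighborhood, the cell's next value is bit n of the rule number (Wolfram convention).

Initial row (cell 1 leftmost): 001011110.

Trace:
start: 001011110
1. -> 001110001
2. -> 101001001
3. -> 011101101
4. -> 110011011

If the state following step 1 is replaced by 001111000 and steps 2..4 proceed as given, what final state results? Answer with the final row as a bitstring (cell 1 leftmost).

001010101

state after step 1 := 001111000
2. -> 001000100
3. -> 001100110
4. -> 001010101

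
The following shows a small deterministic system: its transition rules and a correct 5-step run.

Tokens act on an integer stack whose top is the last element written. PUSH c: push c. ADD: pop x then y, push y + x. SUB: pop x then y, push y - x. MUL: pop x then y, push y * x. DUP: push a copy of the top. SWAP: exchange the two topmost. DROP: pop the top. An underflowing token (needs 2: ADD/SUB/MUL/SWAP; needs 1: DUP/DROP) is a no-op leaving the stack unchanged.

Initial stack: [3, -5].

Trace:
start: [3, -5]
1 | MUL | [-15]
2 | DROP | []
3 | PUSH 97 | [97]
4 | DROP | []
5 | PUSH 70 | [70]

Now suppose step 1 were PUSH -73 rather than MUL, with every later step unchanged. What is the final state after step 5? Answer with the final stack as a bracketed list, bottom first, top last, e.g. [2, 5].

(re-executing from step 1 with the substitution; state before step 1: [3, -5])
1 | PUSH -73 | [3, -5, -73]
2 | DROP | [3, -5]
3 | PUSH 97 | [3, -5, 97]
4 | DROP | [3, -5]
5 | PUSH 70 | [3, -5, 70]

[3, -5, 70]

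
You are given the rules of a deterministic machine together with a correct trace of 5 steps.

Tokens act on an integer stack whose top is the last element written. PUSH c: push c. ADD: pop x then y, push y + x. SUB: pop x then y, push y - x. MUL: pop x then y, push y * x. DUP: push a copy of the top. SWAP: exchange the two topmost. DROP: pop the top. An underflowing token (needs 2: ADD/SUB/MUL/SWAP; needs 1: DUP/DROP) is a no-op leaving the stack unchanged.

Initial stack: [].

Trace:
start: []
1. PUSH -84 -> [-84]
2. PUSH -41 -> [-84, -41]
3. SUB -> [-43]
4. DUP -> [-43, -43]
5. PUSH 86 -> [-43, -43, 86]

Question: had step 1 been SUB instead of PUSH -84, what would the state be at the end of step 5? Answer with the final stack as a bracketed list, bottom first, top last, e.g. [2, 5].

[-41, -41, 86]

(re-executing from step 1 with the substitution; state before step 1: [])
1. SUB -> []
2. PUSH -41 -> [-41]
3. SUB -> [-41]
4. DUP -> [-41, -41]
5. PUSH 86 -> [-41, -41, 86]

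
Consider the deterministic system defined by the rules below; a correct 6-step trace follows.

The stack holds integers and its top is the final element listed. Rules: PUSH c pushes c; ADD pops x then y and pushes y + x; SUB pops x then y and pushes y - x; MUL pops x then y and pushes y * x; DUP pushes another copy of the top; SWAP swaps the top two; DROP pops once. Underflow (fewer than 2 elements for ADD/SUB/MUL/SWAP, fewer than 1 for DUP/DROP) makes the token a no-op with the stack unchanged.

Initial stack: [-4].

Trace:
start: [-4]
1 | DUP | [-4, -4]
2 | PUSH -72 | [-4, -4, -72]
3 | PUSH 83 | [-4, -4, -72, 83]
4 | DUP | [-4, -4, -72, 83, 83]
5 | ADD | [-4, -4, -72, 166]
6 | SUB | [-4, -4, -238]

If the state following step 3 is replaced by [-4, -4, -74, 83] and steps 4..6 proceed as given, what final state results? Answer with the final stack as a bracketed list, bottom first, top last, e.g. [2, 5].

state after step 3 := [-4, -4, -74, 83]
4 | DUP | [-4, -4, -74, 83, 83]
5 | ADD | [-4, -4, -74, 166]
6 | SUB | [-4, -4, -240]

[-4, -4, -240]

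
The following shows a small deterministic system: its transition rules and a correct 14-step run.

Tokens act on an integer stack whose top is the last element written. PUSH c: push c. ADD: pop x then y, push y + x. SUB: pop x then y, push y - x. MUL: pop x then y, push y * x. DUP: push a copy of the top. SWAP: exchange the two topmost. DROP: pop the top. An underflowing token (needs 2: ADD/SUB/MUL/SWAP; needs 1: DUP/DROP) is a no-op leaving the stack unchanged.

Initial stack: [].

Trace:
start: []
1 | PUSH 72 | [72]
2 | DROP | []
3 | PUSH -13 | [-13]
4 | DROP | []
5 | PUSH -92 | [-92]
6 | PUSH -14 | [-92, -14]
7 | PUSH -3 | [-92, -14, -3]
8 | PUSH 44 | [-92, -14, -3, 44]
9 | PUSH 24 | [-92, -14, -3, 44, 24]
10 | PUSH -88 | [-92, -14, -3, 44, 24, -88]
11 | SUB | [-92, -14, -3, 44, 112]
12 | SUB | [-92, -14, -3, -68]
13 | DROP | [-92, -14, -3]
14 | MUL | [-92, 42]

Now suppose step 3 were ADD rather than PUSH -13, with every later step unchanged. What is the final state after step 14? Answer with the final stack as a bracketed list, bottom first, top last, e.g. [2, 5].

[-92, 42]

(re-executing from step 3 with the substitution; state before step 3: [])
3 | ADD | []
4 | DROP | []
5 | PUSH -92 | [-92]
6 | PUSH -14 | [-92, -14]
7 | PUSH -3 | [-92, -14, -3]
8 | PUSH 44 | [-92, -14, -3, 44]
9 | PUSH 24 | [-92, -14, -3, 44, 24]
10 | PUSH -88 | [-92, -14, -3, 44, 24, -88]
11 | SUB | [-92, -14, -3, 44, 112]
12 | SUB | [-92, -14, -3, -68]
13 | DROP | [-92, -14, -3]
14 | MUL | [-92, 42]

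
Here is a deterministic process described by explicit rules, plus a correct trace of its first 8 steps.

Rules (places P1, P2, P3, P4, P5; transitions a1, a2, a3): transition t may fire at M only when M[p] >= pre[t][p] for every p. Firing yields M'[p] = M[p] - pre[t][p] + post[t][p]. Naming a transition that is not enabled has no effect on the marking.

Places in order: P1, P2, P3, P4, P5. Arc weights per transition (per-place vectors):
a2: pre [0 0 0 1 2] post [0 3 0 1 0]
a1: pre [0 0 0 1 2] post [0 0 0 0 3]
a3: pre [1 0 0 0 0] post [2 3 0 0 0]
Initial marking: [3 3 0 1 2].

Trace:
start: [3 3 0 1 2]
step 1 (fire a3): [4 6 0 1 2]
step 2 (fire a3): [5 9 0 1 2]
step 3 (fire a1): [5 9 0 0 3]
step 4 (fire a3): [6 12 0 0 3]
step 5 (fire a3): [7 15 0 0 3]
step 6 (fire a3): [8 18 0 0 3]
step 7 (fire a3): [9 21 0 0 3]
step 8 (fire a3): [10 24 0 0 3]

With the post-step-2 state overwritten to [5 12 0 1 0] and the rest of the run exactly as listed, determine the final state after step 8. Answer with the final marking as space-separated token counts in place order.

10 27 0 1 0

state after step 2 := [5 12 0 1 0]
step 3 (fire a1): [5 12 0 1 0]
step 4 (fire a3): [6 15 0 1 0]
step 5 (fire a3): [7 18 0 1 0]
step 6 (fire a3): [8 21 0 1 0]
step 7 (fire a3): [9 24 0 1 0]
step 8 (fire a3): [10 27 0 1 0]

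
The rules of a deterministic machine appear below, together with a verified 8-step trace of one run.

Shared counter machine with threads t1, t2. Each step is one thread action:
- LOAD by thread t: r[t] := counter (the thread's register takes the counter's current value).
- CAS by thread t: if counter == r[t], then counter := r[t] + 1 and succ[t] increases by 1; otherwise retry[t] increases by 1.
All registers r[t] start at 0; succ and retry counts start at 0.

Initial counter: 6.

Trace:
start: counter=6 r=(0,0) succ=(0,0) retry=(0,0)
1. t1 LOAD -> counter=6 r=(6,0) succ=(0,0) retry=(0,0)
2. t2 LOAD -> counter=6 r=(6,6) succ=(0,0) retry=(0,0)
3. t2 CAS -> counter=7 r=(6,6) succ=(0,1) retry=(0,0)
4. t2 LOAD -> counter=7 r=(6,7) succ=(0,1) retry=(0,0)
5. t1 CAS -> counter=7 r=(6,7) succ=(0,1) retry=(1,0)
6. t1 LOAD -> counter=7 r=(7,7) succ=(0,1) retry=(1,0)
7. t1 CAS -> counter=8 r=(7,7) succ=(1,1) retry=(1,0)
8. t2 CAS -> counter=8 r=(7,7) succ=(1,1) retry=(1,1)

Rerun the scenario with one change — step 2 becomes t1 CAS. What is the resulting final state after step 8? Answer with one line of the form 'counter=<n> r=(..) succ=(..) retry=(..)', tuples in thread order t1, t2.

counter=8 r=(7,7) succ=(2,0) retry=(1,2)

(re-executing from step 2 with the substitution; state before step 2: counter=6 r=(6,0) succ=(0,0) retry=(0,0))
2. t1 CAS -> counter=7 r=(6,0) succ=(1,0) retry=(0,0)
3. t2 CAS -> counter=7 r=(6,0) succ=(1,0) retry=(0,1)
4. t2 LOAD -> counter=7 r=(6,7) succ=(1,0) retry=(0,1)
5. t1 CAS -> counter=7 r=(6,7) succ=(1,0) retry=(1,1)
6. t1 LOAD -> counter=7 r=(7,7) succ=(1,0) retry=(1,1)
7. t1 CAS -> counter=8 r=(7,7) succ=(2,0) retry=(1,1)
8. t2 CAS -> counter=8 r=(7,7) succ=(2,0) retry=(1,2)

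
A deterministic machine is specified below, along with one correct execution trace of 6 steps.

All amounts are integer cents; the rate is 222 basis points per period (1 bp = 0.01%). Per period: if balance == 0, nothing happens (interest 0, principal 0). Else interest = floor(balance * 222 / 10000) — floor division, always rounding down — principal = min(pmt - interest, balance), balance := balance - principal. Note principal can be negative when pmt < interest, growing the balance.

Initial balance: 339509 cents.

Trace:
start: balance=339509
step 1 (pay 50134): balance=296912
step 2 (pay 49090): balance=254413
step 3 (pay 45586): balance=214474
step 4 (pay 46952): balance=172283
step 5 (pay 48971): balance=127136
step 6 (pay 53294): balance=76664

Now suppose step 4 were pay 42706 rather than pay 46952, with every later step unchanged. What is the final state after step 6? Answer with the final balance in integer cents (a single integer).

81100

(re-executing from step 4 with the substitution; state before step 4: balance=214474)
step 4 (pay 42706): balance=176529
step 5 (pay 48971): balance=131476
step 6 (pay 53294): balance=81100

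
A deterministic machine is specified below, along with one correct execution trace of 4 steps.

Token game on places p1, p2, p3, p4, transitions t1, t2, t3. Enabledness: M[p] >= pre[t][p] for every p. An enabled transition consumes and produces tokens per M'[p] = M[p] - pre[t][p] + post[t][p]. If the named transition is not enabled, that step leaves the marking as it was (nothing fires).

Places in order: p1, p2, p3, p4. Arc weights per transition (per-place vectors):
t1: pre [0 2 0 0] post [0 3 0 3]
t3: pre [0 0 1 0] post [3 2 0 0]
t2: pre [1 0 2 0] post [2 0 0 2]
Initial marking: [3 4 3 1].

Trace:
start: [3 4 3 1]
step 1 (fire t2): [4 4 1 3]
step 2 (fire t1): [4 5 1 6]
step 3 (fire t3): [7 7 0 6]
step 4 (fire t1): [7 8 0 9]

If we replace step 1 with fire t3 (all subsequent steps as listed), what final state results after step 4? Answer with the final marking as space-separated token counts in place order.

9 10 1 7

(re-executing from step 1 with the substitution; state before step 1: [3 4 3 1])
step 1 (fire t3): [6 6 2 1]
step 2 (fire t1): [6 7 2 4]
step 3 (fire t3): [9 9 1 4]
step 4 (fire t1): [9 10 1 7]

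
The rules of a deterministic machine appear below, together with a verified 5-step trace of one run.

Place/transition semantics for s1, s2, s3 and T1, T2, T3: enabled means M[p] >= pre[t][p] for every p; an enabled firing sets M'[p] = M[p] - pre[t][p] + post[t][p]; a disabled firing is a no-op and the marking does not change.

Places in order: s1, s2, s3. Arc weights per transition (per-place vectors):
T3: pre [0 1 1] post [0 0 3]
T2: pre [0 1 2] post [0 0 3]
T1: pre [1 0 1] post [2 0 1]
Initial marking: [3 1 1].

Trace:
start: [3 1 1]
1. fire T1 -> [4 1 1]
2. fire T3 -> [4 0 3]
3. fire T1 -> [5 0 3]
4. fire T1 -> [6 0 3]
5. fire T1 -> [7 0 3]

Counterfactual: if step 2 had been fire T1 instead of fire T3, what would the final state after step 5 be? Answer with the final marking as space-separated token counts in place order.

(re-executing from step 2 with the substitution; state before step 2: [4 1 1])
2. fire T1 -> [5 1 1]
3. fire T1 -> [6 1 1]
4. fire T1 -> [7 1 1]
5. fire T1 -> [8 1 1]

8 1 1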